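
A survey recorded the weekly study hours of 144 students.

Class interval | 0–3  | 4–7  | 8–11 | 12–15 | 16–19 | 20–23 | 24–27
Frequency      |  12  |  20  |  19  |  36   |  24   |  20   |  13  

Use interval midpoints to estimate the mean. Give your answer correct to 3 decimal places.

Midpoints: 1.5, 5.5, 9.5, 13.5, 17.5, 21.5, 25.5
Σfm = 12×1.5 + 20×5.5 + 19×9.5 + 36×13.5 + 24×17.5 + 20×21.5 + 13×25.5 = 1976
n = Σf = 144
Mean = 1976 / 144 = 13.7222

13.722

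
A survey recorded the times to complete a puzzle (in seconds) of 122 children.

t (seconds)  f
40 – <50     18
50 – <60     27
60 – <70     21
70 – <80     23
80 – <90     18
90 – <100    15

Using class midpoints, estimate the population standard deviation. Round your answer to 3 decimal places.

16.074

Midpoints: 45, 55, 65, 75, 85, 95
n = 122, Σfm = 8340, mean = 68.3607
Σfm² = 601650
Σf(m − x̄)² = Σfm² − (Σfm)²/n = 601650 − 8340²/122 = 31522.1311
Population variance = 31522.1311 / 122 = 258.3781
Standard deviation = √258.3781 = 16.0741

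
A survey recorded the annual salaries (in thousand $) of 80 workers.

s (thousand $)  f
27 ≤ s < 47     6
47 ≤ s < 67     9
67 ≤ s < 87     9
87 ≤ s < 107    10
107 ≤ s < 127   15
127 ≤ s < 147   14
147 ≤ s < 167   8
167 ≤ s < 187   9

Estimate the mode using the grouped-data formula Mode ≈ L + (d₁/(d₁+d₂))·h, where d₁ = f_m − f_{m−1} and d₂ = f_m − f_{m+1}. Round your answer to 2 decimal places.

123.67

Modal class: 107 ≤ s < 127 (highest frequency 15).
d₁ = 15 − 10 = 5, d₂ = 15 − 14 = 1
Mode ≈ 107 + (5/(5+1)) × 20 = 107 + 16.6667 = 123.6667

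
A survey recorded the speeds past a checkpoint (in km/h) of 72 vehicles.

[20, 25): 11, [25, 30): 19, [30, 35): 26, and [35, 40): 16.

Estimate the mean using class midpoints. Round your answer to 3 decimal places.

30.764

Midpoints: 22.5, 27.5, 32.5, 37.5
Σfm = 11×22.5 + 19×27.5 + 26×32.5 + 16×37.5 = 2215
n = Σf = 72
Mean = 2215 / 72 = 30.7639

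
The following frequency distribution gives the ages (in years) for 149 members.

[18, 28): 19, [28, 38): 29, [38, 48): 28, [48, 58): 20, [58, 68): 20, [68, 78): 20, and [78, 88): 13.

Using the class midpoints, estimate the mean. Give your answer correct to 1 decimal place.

Midpoints: 23, 33, 43, 53, 63, 73, 83
Σfm = 19×23 + 29×33 + 28×43 + 20×53 + 20×63 + 20×73 + 13×83 = 7457
n = Σf = 149
Mean = 7457 / 149 = 50.0470

50.0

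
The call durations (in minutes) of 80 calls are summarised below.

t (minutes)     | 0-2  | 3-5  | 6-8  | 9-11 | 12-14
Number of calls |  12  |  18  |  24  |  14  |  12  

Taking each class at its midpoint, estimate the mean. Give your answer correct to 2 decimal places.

Midpoints: 1, 4, 7, 10, 13
Σfm = 12×1 + 18×4 + 24×7 + 14×10 + 12×13 = 548
n = Σf = 80
Mean = 548 / 80 = 6.8500

6.85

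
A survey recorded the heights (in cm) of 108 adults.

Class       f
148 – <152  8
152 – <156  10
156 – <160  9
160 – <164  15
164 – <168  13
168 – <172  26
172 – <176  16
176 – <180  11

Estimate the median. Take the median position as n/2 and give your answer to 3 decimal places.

Cumulative frequencies: 8, 18, 27, 42, 55, 81, 97, 108
n = 108; position = n/2 = 54.
This falls in the class 164 – <168: L = 164, F = 42, f = 13, h = 4.
Median ≈ 164 + ((54 − 42) / 13) × 4 = 167.6923

167.692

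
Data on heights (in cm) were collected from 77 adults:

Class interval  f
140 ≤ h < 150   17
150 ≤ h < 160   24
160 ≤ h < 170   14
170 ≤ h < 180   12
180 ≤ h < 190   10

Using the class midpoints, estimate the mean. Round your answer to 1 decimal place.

Midpoints: 145, 155, 165, 175, 185
Σfm = 17×145 + 24×155 + 14×165 + 12×175 + 10×185 = 12445
n = Σf = 77
Mean = 12445 / 77 = 161.6234

161.6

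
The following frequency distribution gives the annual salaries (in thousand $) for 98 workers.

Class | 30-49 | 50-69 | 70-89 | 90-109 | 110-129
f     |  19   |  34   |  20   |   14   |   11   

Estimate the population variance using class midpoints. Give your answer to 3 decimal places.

Midpoints: 39.5, 59.5, 79.5, 99.5, 119.5
n = 98, Σfm = 7071, mean = 72.1531
Σfm² = 572104.5
Σf(m − x̄)² = Σfm² − (Σfm)²/n = 572104.5 − 7071²/98 = 61910.2041
Population variance = 61910.2041 / 98 = 631.7368

631.737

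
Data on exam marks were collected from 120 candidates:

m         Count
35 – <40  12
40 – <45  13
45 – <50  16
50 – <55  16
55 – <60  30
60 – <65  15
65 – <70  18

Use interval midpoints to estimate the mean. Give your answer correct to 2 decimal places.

54.00

Midpoints: 37.5, 42.5, 47.5, 52.5, 57.5, 62.5, 67.5
Σfm = 12×37.5 + 13×42.5 + 16×47.5 + 16×52.5 + 30×57.5 + 15×62.5 + 18×67.5 = 6480
n = Σf = 120
Mean = 6480 / 120 = 54.0000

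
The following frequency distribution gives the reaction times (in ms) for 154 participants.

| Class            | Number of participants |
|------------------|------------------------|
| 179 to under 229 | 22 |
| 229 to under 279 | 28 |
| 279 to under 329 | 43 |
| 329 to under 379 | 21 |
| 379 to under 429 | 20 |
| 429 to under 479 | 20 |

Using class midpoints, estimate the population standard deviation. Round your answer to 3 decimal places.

78.687

Midpoints: 204, 254, 304, 354, 404, 454
n = 154, Σfm = 49266, mean = 319.9091
Σfm² = 16714164
Σf(m − x̄)² = Σfm² − (Σfm)²/n = 16714164 − 49266²/154 = 953522.7273
Population variance = 953522.7273 / 154 = 6191.7060
Standard deviation = √6191.7060 = 78.6874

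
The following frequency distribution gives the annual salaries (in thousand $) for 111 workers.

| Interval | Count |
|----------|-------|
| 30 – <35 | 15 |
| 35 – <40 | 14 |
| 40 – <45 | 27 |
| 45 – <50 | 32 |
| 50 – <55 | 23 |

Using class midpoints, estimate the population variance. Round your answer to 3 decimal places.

Midpoints: 32.5, 37.5, 42.5, 47.5, 52.5
n = 111, Σfm = 4887.5, mean = 44.0315
Σfm² = 219893.75
Σf(m − x̄)² = Σfm² − (Σfm)²/n = 219893.75 − 4887.5²/111 = 4689.6396
Population variance = 4689.6396 / 111 = 42.2490

42.249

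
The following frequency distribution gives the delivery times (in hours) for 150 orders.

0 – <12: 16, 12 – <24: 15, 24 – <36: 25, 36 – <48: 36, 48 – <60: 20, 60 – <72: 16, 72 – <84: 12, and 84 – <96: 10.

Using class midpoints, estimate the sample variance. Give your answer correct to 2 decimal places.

557.48

Midpoints: 6, 18, 30, 42, 54, 66, 78, 90
n = 150, Σfm = 6600, mean = 44.0000
Σfm² = 373464
Σf(m − x̄)² = Σfm² − (Σfm)²/n = 373464 − 6600²/150 = 83064.0000
Sample variance = 83064.0000 / 149 = 557.4765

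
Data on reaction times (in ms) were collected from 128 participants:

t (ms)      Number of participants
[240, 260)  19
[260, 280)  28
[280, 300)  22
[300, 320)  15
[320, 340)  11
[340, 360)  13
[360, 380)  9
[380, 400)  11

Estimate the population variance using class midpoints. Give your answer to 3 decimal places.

Midpoints: 250, 270, 290, 310, 330, 350, 370, 390
n = 128, Σfm = 39140, mean = 305.7812
Σfm² = 12216000
Σf(m − x̄)² = Σfm² − (Σfm)²/n = 12216000 − 39140²/128 = 247721.8750
Population variance = 247721.8750 / 128 = 1935.3271

1935.327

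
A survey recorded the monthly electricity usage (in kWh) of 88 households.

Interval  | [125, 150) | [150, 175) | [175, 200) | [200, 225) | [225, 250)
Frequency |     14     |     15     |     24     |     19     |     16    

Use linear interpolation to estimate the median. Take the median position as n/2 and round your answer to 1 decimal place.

190.6

Cumulative frequencies: 14, 29, 53, 72, 88
n = 88; position = n/2 = 44.
This falls in the class [175, 200): L = 175, F = 29, f = 24, h = 25.
Median ≈ 175 + ((44 − 29) / 24) × 25 = 190.6250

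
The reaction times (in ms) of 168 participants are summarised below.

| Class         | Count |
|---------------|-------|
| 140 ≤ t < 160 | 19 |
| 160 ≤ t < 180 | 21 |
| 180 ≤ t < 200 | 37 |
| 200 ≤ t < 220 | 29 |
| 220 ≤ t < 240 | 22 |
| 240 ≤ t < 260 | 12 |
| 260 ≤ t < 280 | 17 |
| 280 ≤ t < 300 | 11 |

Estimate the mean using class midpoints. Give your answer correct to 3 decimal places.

Midpoints: 150, 170, 190, 210, 230, 250, 270, 290
Σfm = 19×150 + 21×170 + 37×190 + 29×210 + 22×230 + 12×250 + 17×270 + 11×290 = 35380
n = Σf = 168
Mean = 35380 / 168 = 210.5952

210.595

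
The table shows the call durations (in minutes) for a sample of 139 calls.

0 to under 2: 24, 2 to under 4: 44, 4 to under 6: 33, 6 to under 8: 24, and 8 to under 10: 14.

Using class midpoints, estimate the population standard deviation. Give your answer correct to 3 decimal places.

Midpoints: 1, 3, 5, 7, 9
n = 139, Σfm = 615, mean = 4.4245
Σfm² = 3555
Σf(m − x̄)² = Σfm² − (Σfm)²/n = 3555 − 615²/139 = 833.9568
Population variance = 833.9568 / 139 = 5.9997
Standard deviation = √5.9997 = 2.4494

2.449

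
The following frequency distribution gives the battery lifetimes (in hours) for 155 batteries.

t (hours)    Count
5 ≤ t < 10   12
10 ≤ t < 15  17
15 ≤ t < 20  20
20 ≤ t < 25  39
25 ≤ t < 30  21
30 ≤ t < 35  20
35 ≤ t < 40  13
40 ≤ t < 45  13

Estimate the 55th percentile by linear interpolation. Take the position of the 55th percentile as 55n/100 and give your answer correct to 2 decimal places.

Cumulative frequencies: 12, 29, 49, 88, 109, 129, 142, 155
n = 155; position = 55n/100 = 85.25.
This falls in the class 20 ≤ t < 25: L = 20, F = 49, f = 39, h = 5.
55th percentile ≈ 20 + ((85.25 − 49) / 39) × 5 = 24.6474

24.65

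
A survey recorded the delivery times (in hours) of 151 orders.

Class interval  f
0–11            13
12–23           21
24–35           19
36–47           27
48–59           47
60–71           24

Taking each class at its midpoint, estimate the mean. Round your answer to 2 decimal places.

41.10

Midpoints: 5.5, 17.5, 29.5, 41.5, 53.5, 65.5
Σfm = 13×5.5 + 21×17.5 + 19×29.5 + 27×41.5 + 47×53.5 + 24×65.5 = 6206.5
n = Σf = 151
Mean = 6206.5 / 151 = 41.1026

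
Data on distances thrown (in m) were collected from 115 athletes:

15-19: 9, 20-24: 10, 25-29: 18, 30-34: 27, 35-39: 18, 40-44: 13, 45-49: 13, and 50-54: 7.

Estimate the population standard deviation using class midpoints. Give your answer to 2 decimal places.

9.55

Midpoints: 17, 22, 27, 32, 37, 42, 47, 52
n = 115, Σfm = 3910, mean = 34.0000
Σfm² = 143430
Σf(m − x̄)² = Σfm² − (Σfm)²/n = 143430 − 3910²/115 = 10490.0000
Population variance = 10490.0000 / 115 = 91.2174
Standard deviation = √91.2174 = 9.5508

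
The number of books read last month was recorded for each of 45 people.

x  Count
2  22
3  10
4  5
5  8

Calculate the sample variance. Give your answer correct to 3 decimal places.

Values: 2, 3, 4, 5
n = 45, Σfx = 134, mean = 2.9778
Σfx² = 458
Σf(x − x̄)² = Σfx² − (Σfx)²/n = 458 − 134²/45 = 58.9778
Sample variance = 58.9778 / 44 = 1.3404

1.340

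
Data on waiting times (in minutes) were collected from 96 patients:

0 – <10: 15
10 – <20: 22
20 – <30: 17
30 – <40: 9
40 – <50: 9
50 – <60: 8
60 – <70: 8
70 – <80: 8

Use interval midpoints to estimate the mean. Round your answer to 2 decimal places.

Midpoints: 5, 15, 25, 35, 45, 55, 65, 75
Σfm = 15×5 + 22×15 + 17×25 + 9×35 + 9×45 + 8×55 + 8×65 + 8×75 = 3110
n = Σf = 96
Mean = 3110 / 96 = 32.3958

32.40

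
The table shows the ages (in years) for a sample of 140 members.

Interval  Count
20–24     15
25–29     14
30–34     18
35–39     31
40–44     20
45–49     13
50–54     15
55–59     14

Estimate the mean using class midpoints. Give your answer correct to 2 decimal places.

39.00

Midpoints: 22, 27, 32, 37, 42, 47, 52, 57
Σfm = 15×22 + 14×27 + 18×32 + 31×37 + 20×42 + 13×47 + 15×52 + 14×57 = 5460
n = Σf = 140
Mean = 5460 / 140 = 39.0000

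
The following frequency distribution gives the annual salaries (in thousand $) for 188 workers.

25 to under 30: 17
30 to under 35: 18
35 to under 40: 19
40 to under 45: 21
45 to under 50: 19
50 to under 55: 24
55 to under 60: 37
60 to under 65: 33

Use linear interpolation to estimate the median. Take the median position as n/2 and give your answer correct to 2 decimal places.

50.00

Cumulative frequencies: 17, 35, 54, 75, 94, 118, 155, 188
n = 188; position = n/2 = 94.
This falls in the class 45 to under 50: L = 45, F = 75, f = 19, h = 5.
Median ≈ 45 + ((94 − 75) / 19) × 5 = 50.0000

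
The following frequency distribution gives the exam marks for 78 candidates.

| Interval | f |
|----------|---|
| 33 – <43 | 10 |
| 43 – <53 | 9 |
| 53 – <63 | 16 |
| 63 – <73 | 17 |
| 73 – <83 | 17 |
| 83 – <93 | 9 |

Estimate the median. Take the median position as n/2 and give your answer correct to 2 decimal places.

Cumulative frequencies: 10, 19, 35, 52, 69, 78
n = 78; position = n/2 = 39.
This falls in the class 63 – <73: L = 63, F = 35, f = 17, h = 10.
Median ≈ 63 + ((39 − 35) / 17) × 10 = 65.3529

65.35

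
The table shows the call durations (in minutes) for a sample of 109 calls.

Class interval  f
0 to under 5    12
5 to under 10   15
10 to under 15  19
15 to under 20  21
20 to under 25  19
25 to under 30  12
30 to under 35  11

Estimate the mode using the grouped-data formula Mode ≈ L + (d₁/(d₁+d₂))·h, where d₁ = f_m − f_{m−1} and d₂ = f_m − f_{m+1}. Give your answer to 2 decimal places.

17.50

Modal class: 15 to under 20 (highest frequency 21).
d₁ = 21 − 19 = 2, d₂ = 21 − 19 = 2
Mode ≈ 15 + (2/(2+2)) × 5 = 15 + 2.5000 = 17.5000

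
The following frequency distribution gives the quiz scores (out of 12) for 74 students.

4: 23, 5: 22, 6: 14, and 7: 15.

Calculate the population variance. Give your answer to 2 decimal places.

Values: 4, 5, 6, 7
n = 74, Σfx = 391, mean = 5.2838
Σfx² = 2157
Σf(x − x̄)² = Σfx² − (Σfx)²/n = 2157 − 391²/74 = 91.0405
Population variance = 91.0405 / 74 = 1.2303

1.23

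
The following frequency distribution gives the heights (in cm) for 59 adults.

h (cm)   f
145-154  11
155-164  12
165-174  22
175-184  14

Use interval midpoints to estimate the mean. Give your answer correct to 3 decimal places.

Midpoints: 149.5, 159.5, 169.5, 179.5
Σfm = 11×149.5 + 12×159.5 + 22×169.5 + 14×179.5 = 9800.5
n = Σf = 59
Mean = 9800.5 / 59 = 166.1102

166.110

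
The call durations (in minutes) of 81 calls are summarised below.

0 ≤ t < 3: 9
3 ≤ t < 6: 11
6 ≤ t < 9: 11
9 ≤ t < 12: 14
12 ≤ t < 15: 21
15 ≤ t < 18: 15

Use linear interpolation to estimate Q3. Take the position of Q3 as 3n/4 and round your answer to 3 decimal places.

14.250

Cumulative frequencies: 9, 20, 31, 45, 66, 81
n = 81; position = 3n/4 = 60.75.
This falls in the class 12 ≤ t < 15: L = 12, F = 45, f = 21, h = 3.
Upper quartile ≈ 12 + ((60.75 − 45) / 21) × 3 = 14.2500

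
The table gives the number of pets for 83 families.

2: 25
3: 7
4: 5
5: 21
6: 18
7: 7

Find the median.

Cumulative frequencies: 25, 32, 37, 58, 76, 83
n = 83, so the median is the value in position (n+1)/2 = 42.
Position 42 falls at value 5.

5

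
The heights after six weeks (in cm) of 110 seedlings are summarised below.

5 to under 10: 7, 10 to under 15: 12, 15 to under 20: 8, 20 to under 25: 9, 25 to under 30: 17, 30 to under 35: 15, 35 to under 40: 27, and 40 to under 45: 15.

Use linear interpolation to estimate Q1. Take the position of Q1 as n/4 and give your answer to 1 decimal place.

20.3

Cumulative frequencies: 7, 19, 27, 36, 53, 68, 95, 110
n = 110; position = n/4 = 27.5.
This falls in the class 20 to under 25: L = 20, F = 27, f = 9, h = 5.
Lower quartile ≈ 20 + ((27.5 − 27) / 9) × 5 = 20.2778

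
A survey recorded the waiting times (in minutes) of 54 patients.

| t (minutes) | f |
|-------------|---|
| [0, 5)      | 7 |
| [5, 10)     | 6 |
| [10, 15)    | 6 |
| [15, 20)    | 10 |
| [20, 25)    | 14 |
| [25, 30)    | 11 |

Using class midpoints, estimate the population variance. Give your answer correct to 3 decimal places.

69.830

Midpoints: 2.5, 7.5, 12.5, 17.5, 22.5, 27.5
n = 54, Σfm = 930, mean = 17.2222
Σfm² = 19787.5
Σf(m − x̄)² = Σfm² − (Σfm)²/n = 19787.5 − 930²/54 = 3770.8333
Population variance = 3770.8333 / 54 = 69.8302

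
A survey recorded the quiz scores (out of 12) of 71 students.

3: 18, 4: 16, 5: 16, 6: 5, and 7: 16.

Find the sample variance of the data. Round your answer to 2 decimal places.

2.20

Values: 3, 4, 5, 6, 7
n = 71, Σfx = 340, mean = 4.7887
Σfx² = 1782
Σf(x − x̄)² = Σfx² − (Σfx)²/n = 1782 − 340²/71 = 153.8310
Sample variance = 153.8310 / 70 = 2.1976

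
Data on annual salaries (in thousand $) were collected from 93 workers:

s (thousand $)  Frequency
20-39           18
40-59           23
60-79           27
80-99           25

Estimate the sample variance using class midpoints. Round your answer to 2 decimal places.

467.70

Midpoints: 29.5, 49.5, 69.5, 89.5
n = 93, Σfm = 5783.5, mean = 62.1882
Σfm² = 402693.25
Σf(m − x̄)² = Σfm² − (Σfm)²/n = 402693.25 − 5783.5²/93 = 43027.9570
Sample variance = 43027.9570 / 92 = 467.6952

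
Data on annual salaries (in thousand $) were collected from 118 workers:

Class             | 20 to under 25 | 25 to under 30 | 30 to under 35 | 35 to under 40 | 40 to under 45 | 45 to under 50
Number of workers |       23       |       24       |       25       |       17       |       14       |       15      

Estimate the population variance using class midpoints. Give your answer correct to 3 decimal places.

Midpoints: 22.5, 27.5, 32.5, 37.5, 42.5, 47.5
n = 118, Σfm = 3935, mean = 33.3475
Σfm² = 139237.5
Σf(m − x̄)² = Σfm² − (Σfm)²/n = 139237.5 − 3935²/118 = 8015.2542
Population variance = 8015.2542 / 118 = 67.9259

67.926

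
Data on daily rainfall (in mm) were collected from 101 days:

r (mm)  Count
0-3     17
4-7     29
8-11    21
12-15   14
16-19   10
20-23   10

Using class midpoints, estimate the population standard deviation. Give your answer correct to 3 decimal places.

Midpoints: 1.5, 5.5, 9.5, 13.5, 17.5, 21.5
n = 101, Σfm = 963.5, mean = 9.5396
Σfm² = 13047.25
Σf(m − x̄)² = Σfm² − (Σfm)²/n = 13047.25 − 963.5²/101 = 3855.8416
Population variance = 3855.8416 / 101 = 38.1766
Standard deviation = √38.1766 = 6.1787

6.179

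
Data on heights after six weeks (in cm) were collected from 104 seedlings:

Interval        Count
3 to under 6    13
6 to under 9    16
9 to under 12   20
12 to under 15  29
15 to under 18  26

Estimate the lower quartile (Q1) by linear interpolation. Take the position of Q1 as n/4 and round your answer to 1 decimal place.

8.4

Cumulative frequencies: 13, 29, 49, 78, 104
n = 104; position = n/4 = 26.
This falls in the class 6 to under 9: L = 6, F = 13, f = 16, h = 3.
Lower quartile ≈ 6 + ((26 − 13) / 16) × 3 = 8.4375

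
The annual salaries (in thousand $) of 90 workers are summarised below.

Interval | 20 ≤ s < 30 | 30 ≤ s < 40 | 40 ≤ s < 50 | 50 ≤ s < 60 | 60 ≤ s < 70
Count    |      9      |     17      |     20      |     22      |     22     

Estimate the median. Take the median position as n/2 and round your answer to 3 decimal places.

Cumulative frequencies: 9, 26, 46, 68, 90
n = 90; position = n/2 = 45.
This falls in the class 40 ≤ s < 50: L = 40, F = 26, f = 20, h = 10.
Median ≈ 40 + ((45 − 26) / 20) × 10 = 49.5000

49.500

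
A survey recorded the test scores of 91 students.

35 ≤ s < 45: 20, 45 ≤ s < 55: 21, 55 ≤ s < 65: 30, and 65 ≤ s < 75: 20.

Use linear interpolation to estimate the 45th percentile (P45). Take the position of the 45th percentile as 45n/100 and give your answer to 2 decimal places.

54.98

Cumulative frequencies: 20, 41, 71, 91
n = 91; position = 45n/100 = 40.95.
This falls in the class 45 ≤ s < 55: L = 45, F = 20, f = 21, h = 10.
45th percentile ≈ 45 + ((40.95 − 20) / 21) × 10 = 54.9762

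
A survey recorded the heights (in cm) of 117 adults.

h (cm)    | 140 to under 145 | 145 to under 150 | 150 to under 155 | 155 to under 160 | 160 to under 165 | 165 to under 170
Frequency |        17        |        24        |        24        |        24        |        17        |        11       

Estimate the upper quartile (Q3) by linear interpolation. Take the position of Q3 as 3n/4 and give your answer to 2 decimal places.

159.74

Cumulative frequencies: 17, 41, 65, 89, 106, 117
n = 117; position = 3n/4 = 87.75.
This falls in the class 155 to under 160: L = 155, F = 65, f = 24, h = 5.
Upper quartile ≈ 155 + ((87.75 − 65) / 24) × 5 = 159.7396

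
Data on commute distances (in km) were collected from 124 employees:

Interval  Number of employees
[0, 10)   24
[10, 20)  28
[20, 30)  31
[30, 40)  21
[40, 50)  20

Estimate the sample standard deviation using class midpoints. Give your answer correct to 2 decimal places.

13.47

Midpoints: 5, 15, 25, 35, 45
n = 124, Σfm = 2950, mean = 23.7903
Σfm² = 92500
Σf(m − x̄)² = Σfm² − (Σfm)²/n = 92500 − 2950²/124 = 22318.5484
Sample variance = 22318.5484 / 123 = 181.4516
Standard deviation = √181.4516 = 13.4704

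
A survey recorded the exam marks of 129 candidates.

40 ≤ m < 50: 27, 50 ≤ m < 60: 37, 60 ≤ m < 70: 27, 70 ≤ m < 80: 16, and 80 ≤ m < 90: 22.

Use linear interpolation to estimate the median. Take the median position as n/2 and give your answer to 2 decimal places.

Cumulative frequencies: 27, 64, 91, 107, 129
n = 129; position = n/2 = 64.5.
This falls in the class 60 ≤ m < 70: L = 60, F = 64, f = 27, h = 10.
Median ≈ 60 + ((64.5 − 64) / 27) × 10 = 60.1852

60.19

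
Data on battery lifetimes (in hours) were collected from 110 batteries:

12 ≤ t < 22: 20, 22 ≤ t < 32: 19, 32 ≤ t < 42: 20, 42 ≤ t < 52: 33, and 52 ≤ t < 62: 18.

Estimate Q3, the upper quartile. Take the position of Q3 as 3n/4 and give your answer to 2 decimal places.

Cumulative frequencies: 20, 39, 59, 92, 110
n = 110; position = 3n/4 = 82.5.
This falls in the class 42 ≤ t < 52: L = 42, F = 59, f = 33, h = 10.
Upper quartile ≈ 42 + ((82.5 − 59) / 33) × 10 = 49.1212

49.12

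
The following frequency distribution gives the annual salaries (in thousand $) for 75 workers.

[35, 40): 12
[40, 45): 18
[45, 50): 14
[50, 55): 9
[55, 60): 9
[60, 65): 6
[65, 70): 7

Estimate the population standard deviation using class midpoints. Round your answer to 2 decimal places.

9.38

Midpoints: 37.5, 42.5, 47.5, 52.5, 57.5, 62.5, 67.5
n = 75, Σfm = 3717.5, mean = 49.5667
Σfm² = 190868.75
Σf(m − x̄)² = Σfm² − (Σfm)²/n = 190868.75 − 3717.5²/75 = 6604.6667
Population variance = 6604.6667 / 75 = 88.0622
Standard deviation = √88.0622 = 9.3841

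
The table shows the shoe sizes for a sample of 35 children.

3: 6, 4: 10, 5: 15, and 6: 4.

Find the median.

5

Cumulative frequencies: 6, 16, 31, 35
n = 35, so the median is the value in position (n+1)/2 = 18.
Position 18 falls at value 5.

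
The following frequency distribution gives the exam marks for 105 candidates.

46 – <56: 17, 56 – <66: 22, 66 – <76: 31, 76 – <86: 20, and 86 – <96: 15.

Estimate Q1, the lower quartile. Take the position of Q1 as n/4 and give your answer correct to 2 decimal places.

Cumulative frequencies: 17, 39, 70, 90, 105
n = 105; position = n/4 = 26.25.
This falls in the class 56 – <66: L = 56, F = 17, f = 22, h = 10.
Lower quartile ≈ 56 + ((26.25 − 17) / 22) × 10 = 60.2045

60.20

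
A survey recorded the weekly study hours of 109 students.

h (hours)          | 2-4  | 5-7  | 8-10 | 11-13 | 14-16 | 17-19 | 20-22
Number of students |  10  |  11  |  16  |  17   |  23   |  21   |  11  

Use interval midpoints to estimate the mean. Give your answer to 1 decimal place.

Midpoints: 3, 6, 9, 12, 15, 18, 21
Σfm = 10×3 + 11×6 + 16×9 + 17×12 + 23×15 + 21×18 + 11×21 = 1398
n = Σf = 109
Mean = 1398 / 109 = 12.8257

12.8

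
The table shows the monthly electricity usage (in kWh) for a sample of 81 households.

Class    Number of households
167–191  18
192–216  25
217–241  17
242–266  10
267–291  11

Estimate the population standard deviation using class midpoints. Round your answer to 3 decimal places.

Midpoints: 179, 204, 229, 254, 279
n = 81, Σfm = 17824, mean = 220.0494
Σfm² = 4010046
Σf(m − x̄)² = Σfm² − (Σfm)²/n = 4010046 − 17824²/81 = 87885.8025
Population variance = 87885.8025 / 81 = 1085.0099
Standard deviation = √1085.0099 = 32.9395

32.939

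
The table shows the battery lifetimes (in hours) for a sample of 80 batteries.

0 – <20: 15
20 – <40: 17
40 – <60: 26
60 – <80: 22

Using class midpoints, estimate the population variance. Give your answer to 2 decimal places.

455.94

Midpoints: 10, 30, 50, 70
n = 80, Σfm = 3500, mean = 43.7500
Σfm² = 189600
Σf(m − x̄)² = Σfm² − (Σfm)²/n = 189600 − 3500²/80 = 36475.0000
Population variance = 36475.0000 / 80 = 455.9375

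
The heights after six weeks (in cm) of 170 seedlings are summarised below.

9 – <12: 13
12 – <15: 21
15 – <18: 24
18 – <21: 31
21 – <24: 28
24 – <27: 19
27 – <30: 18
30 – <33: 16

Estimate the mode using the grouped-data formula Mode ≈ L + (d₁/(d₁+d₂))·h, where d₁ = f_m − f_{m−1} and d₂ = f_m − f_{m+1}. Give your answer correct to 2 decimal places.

20.10

Modal class: 18 – <21 (highest frequency 31).
d₁ = 31 − 24 = 7, d₂ = 31 − 28 = 3
Mode ≈ 18 + (7/(7+3)) × 3 = 18 + 2.1000 = 20.1000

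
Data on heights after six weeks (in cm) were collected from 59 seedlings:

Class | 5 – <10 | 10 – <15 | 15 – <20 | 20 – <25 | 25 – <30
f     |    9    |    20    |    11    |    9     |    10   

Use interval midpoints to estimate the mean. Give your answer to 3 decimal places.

Midpoints: 7.5, 12.5, 17.5, 22.5, 27.5
Σfm = 9×7.5 + 20×12.5 + 11×17.5 + 9×22.5 + 10×27.5 = 987.5
n = Σf = 59
Mean = 987.5 / 59 = 16.7373

16.737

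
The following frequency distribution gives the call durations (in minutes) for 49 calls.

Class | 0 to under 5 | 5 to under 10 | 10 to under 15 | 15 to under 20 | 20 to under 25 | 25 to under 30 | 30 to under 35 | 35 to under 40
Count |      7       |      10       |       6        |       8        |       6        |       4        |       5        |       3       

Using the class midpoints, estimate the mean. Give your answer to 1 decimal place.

16.9

Midpoints: 2.5, 7.5, 12.5, 17.5, 22.5, 27.5, 32.5, 37.5
Σfm = 7×2.5 + 10×7.5 + 6×12.5 + 8×17.5 + 6×22.5 + 4×27.5 + 5×32.5 + 3×37.5 = 827.5
n = Σf = 49
Mean = 827.5 / 49 = 16.8878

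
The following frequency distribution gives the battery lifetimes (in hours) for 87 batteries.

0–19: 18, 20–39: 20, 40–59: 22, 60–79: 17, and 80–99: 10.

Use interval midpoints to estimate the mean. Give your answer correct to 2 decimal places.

45.13

Midpoints: 9.5, 29.5, 49.5, 69.5, 89.5
Σfm = 18×9.5 + 20×29.5 + 22×49.5 + 17×69.5 + 10×89.5 = 3926.5
n = Σf = 87
Mean = 3926.5 / 87 = 45.1322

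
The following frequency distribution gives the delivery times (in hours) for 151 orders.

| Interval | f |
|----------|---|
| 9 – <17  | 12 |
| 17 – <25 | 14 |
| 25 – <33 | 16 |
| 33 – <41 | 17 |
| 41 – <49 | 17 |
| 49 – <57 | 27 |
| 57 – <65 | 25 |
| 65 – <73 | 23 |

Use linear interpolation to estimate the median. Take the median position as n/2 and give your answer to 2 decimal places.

48.76

Cumulative frequencies: 12, 26, 42, 59, 76, 103, 128, 151
n = 151; position = n/2 = 75.5.
This falls in the class 41 – <49: L = 41, F = 59, f = 17, h = 8.
Median ≈ 41 + ((75.5 − 59) / 17) × 8 = 48.7647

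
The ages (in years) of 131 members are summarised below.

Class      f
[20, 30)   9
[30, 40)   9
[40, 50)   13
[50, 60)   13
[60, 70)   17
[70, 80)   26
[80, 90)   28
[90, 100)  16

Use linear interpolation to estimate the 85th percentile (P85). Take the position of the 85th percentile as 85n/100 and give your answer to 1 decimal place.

Cumulative frequencies: 9, 18, 31, 44, 61, 87, 115, 131
n = 131; position = 85n/100 = 111.35.
This falls in the class [80, 90): L = 80, F = 87, f = 28, h = 10.
85th percentile ≈ 80 + ((111.35 − 87) / 28) × 10 = 88.6964

88.7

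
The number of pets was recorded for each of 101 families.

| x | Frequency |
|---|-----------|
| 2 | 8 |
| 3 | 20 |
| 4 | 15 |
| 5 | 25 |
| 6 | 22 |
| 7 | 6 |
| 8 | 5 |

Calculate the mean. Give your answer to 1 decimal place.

4.7

Values: 2, 3, 4, 5, 6, 7, 8
Σfx = 8×2 + 20×3 + 15×4 + 25×5 + 22×6 + 6×7 + 5×8 = 475
n = Σf = 101
Mean = 475 / 101 = 4.7030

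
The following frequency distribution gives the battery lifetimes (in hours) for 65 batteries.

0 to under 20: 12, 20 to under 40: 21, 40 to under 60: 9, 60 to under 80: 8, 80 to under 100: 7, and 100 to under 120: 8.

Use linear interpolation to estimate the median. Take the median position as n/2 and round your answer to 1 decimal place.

39.5

Cumulative frequencies: 12, 33, 42, 50, 57, 65
n = 65; position = n/2 = 32.5.
This falls in the class 20 to under 40: L = 20, F = 12, f = 21, h = 20.
Median ≈ 20 + ((32.5 − 12) / 21) × 20 = 39.5238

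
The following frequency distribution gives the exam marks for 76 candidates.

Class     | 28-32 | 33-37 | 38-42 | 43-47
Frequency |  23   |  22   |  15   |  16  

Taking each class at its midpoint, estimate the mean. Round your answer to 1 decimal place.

36.6

Midpoints: 30, 35, 40, 45
Σfm = 23×30 + 22×35 + 15×40 + 16×45 = 2780
n = Σf = 76
Mean = 2780 / 76 = 36.5789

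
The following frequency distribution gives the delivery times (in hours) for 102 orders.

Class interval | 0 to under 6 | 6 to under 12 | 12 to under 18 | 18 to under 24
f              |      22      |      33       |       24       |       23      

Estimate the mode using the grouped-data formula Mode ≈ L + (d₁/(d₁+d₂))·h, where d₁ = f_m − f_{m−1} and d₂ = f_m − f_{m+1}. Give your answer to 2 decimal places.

Modal class: 6 to under 12 (highest frequency 33).
d₁ = 33 − 22 = 11, d₂ = 33 − 24 = 9
Mode ≈ 6 + (11/(11+9)) × 6 = 6 + 3.3000 = 9.3000

9.30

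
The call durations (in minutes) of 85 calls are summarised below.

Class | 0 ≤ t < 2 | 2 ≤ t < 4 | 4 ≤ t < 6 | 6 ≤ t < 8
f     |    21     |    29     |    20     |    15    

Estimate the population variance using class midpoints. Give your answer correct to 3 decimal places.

Midpoints: 1, 3, 5, 7
n = 85, Σfm = 313, mean = 3.6824
Σfm² = 1517
Σf(m − x̄)² = Σfm² − (Σfm)²/n = 1517 − 313²/85 = 364.4235
Population variance = 364.4235 / 85 = 4.2873

4.287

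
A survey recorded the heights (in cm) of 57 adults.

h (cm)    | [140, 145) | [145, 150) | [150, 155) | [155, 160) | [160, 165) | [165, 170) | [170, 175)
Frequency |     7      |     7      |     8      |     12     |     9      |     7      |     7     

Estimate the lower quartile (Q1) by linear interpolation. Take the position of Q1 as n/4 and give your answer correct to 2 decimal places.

Cumulative frequencies: 7, 14, 22, 34, 43, 50, 57
n = 57; position = n/4 = 14.25.
This falls in the class [150, 155): L = 150, F = 14, f = 8, h = 5.
Lower quartile ≈ 150 + ((14.25 − 14) / 8) × 5 = 150.1562

150.16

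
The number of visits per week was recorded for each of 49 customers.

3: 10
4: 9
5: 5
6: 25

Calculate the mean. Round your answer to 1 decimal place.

4.9

Values: 3, 4, 5, 6
Σfx = 10×3 + 9×4 + 5×5 + 25×6 = 241
n = Σf = 49
Mean = 241 / 49 = 4.9184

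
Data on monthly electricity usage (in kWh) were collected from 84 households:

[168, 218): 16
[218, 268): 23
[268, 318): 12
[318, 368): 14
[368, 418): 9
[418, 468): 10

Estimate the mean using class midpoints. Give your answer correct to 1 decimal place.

297.2

Midpoints: 193, 243, 293, 343, 393, 443
Σfm = 16×193 + 23×243 + 12×293 + 14×343 + 9×393 + 10×443 = 24962
n = Σf = 84
Mean = 24962 / 84 = 297.1667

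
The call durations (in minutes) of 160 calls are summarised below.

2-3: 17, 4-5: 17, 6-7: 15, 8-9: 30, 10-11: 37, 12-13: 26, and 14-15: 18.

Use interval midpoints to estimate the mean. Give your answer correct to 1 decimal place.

9.0

Midpoints: 2.5, 4.5, 6.5, 8.5, 10.5, 12.5, 14.5
Σfm = 17×2.5 + 17×4.5 + 15×6.5 + 30×8.5 + 37×10.5 + 26×12.5 + 18×14.5 = 1446
n = Σf = 160
Mean = 1446 / 160 = 9.0375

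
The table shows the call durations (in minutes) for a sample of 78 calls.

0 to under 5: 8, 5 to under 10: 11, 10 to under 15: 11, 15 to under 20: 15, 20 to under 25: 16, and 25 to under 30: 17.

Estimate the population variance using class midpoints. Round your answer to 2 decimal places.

67.43

Midpoints: 2.5, 7.5, 12.5, 17.5, 22.5, 27.5
n = 78, Σfm = 1330, mean = 17.0513
Σfm² = 27937.5
Σf(m − x̄)² = Σfm² − (Σfm)²/n = 27937.5 − 1330²/78 = 5259.2949
Population variance = 5259.2949 / 78 = 67.4269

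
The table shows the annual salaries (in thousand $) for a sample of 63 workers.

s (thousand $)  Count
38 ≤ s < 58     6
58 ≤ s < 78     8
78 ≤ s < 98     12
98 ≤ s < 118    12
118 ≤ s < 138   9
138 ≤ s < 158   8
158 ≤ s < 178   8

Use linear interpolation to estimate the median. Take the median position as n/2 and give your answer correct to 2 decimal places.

107.17

Cumulative frequencies: 6, 14, 26, 38, 47, 55, 63
n = 63; position = n/2 = 31.5.
This falls in the class 98 ≤ s < 118: L = 98, F = 26, f = 12, h = 20.
Median ≈ 98 + ((31.5 − 26) / 12) × 20 = 107.1667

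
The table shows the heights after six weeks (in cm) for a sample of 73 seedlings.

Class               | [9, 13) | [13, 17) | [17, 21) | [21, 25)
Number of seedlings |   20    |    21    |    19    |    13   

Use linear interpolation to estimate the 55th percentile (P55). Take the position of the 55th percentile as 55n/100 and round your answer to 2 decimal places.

Cumulative frequencies: 20, 41, 60, 73
n = 73; position = 55n/100 = 40.15.
This falls in the class [13, 17): L = 13, F = 20, f = 21, h = 4.
55th percentile ≈ 13 + ((40.15 − 20) / 21) × 4 = 16.8381

16.84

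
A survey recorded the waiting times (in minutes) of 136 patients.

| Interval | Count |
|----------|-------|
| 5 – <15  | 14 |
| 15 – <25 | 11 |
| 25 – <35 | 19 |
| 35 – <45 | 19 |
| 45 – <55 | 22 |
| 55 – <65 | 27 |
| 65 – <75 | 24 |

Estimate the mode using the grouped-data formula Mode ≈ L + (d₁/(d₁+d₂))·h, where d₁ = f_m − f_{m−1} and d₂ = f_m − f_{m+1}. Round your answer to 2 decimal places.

61.25

Modal class: 55 – <65 (highest frequency 27).
d₁ = 27 − 22 = 5, d₂ = 27 − 24 = 3
Mode ≈ 55 + (5/(5+3)) × 10 = 55 + 6.2500 = 61.2500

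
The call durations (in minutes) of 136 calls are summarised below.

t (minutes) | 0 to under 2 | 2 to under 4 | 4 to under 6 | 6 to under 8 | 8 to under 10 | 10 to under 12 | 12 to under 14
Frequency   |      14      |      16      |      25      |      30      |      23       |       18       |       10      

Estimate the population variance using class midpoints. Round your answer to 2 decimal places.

11.74

Midpoints: 1, 3, 5, 7, 9, 11, 13
n = 136, Σfm = 932, mean = 6.8529
Σfm² = 7984
Σf(m − x̄)² = Σfm² − (Σfm)²/n = 7984 − 932²/136 = 1597.0588
Population variance = 1597.0588 / 136 = 11.7431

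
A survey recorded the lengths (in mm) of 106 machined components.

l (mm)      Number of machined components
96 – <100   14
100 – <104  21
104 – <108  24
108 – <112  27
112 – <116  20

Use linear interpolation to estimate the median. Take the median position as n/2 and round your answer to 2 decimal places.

107.00

Cumulative frequencies: 14, 35, 59, 86, 106
n = 106; position = n/2 = 53.
This falls in the class 104 – <108: L = 104, F = 35, f = 24, h = 4.
Median ≈ 104 + ((53 − 35) / 24) × 4 = 107.0000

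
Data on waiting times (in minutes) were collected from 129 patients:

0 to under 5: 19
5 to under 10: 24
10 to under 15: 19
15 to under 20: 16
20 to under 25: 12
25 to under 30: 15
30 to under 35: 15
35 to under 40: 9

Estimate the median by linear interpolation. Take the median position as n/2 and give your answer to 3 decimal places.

15.781

Cumulative frequencies: 19, 43, 62, 78, 90, 105, 120, 129
n = 129; position = n/2 = 64.5.
This falls in the class 15 to under 20: L = 15, F = 62, f = 16, h = 5.
Median ≈ 15 + ((64.5 − 62) / 16) × 5 = 15.7812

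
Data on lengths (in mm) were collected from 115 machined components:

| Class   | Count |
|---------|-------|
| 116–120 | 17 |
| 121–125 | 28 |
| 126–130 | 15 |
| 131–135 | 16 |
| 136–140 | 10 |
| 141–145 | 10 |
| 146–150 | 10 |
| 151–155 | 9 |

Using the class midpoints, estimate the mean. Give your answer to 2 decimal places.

131.87

Midpoints: 118, 123, 128, 133, 138, 143, 148, 153
Σfm = 17×118 + 28×123 + 15×128 + 16×133 + 10×138 + 10×143 + 10×148 + 9×153 = 15165
n = Σf = 115
Mean = 15165 / 115 = 131.8696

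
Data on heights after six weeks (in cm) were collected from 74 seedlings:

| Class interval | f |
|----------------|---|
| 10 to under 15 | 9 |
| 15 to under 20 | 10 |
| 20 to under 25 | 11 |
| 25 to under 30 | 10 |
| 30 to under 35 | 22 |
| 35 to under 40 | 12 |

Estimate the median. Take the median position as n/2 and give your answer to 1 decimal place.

Cumulative frequencies: 9, 19, 30, 40, 62, 74
n = 74; position = n/2 = 37.
This falls in the class 25 to under 30: L = 25, F = 30, f = 10, h = 5.
Median ≈ 25 + ((37 − 30) / 10) × 5 = 28.5000

28.5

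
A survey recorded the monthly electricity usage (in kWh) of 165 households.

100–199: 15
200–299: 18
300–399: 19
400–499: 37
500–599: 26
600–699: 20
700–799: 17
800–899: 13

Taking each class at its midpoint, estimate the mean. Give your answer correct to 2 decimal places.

491.32

Midpoints: 149.5, 249.5, 349.5, 449.5, 549.5, 649.5, 749.5, 849.5
Σfm = 15×149.5 + 18×249.5 + 19×349.5 + 37×449.5 + 26×549.5 + 20×649.5 + 17×749.5 + 13×849.5 = 81067.5
n = Σf = 165
Mean = 81067.5 / 165 = 491.3182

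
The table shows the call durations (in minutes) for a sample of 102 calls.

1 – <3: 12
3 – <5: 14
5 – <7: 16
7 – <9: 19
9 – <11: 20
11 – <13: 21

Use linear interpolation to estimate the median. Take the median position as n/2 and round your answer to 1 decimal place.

Cumulative frequencies: 12, 26, 42, 61, 81, 102
n = 102; position = n/2 = 51.
This falls in the class 7 – <9: L = 7, F = 42, f = 19, h = 2.
Median ≈ 7 + ((51 − 42) / 19) × 2 = 7.9474

7.9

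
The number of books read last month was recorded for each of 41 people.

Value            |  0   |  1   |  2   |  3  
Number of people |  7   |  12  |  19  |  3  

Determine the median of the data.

Cumulative frequencies: 7, 19, 38, 41
n = 41, so the median is the value in position (n+1)/2 = 21.
Position 21 falls at value 2.

2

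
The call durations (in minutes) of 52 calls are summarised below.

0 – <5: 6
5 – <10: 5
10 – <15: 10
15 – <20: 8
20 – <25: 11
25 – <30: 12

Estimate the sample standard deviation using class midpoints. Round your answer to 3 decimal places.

8.367

Midpoints: 2.5, 7.5, 12.5, 17.5, 22.5, 27.5
n = 52, Σfm = 895, mean = 17.2115
Σfm² = 18975
Σf(m − x̄)² = Σfm² − (Σfm)²/n = 18975 − 895²/52 = 3570.6731
Sample variance = 3570.6731 / 51 = 70.0132
Standard deviation = √70.0132 = 8.3674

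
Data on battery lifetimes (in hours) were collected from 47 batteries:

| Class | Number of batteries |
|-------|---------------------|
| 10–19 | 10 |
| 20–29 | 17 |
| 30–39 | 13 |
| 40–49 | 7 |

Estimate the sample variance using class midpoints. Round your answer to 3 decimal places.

97.502

Midpoints: 14.5, 24.5, 34.5, 44.5
n = 47, Σfm = 1321.5, mean = 28.1170
Σfm² = 41641.75
Σf(m − x̄)² = Σfm² − (Σfm)²/n = 41641.75 − 1321.5²/47 = 4485.1064
Sample variance = 4485.1064 / 46 = 97.5023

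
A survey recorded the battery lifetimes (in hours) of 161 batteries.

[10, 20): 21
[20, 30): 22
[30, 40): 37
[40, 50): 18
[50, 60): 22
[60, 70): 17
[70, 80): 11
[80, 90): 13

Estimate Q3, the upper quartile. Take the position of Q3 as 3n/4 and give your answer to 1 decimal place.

60.4

Cumulative frequencies: 21, 43, 80, 98, 120, 137, 148, 161
n = 161; position = 3n/4 = 120.75.
This falls in the class [60, 70): L = 60, F = 120, f = 17, h = 10.
Upper quartile ≈ 60 + ((120.75 − 120) / 17) × 10 = 60.4412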